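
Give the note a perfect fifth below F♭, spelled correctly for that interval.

Bbb

F down a perfect fifth is Bb, so the target letter is B.
From Fb, a perfect fifth is 7 semitones down: Bbb.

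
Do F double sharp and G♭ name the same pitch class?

Two spellings are enharmonically equivalent only if they share a pitch class.
Here F## → 7, Gb → 6; 6 ≠ 7, so they are not.

No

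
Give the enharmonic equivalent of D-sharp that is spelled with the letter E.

Plain E sits 1 semitone above D#, so on the letter E the same pitch needs a flat: Eb.

Eb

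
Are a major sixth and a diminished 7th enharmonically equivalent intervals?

A major sixth spans 9 semitones; a diminished seventh spans 9.
They are enharmonically equivalent.

Yes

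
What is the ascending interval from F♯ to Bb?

Counting letters F–G–A–B gives a fourth.
F#→Bb = 4 semitones, 1 narrower than the perfect fourth (5), so diminished.

diminished fourth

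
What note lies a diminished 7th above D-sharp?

C

A seventh above D lands on the letter C.
A diminished seventh spans 9 semitones, so D# moves to pitch class 0. On the letter C that is C.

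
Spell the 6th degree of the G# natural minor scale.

E

Degree 6 takes the letter 5 steps above G, which is E.
In natural minor, degree 6 sits 8 semitones above the tonic. G# + 8 semitones is pitch class 4, spelled on E as E.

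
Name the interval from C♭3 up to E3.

augmented third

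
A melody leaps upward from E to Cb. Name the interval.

diminished sixth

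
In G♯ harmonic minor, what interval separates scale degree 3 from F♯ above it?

perfect fifth

Scale degree 3 of G# harmonic minor is B.
B up to F#: letters B→F make it a fifth; 7 semitones makes it perfect.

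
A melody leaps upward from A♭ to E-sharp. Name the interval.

doubly augmented fifth

Counting letters A–B–C–D–E gives a fifth.
Ab→E# = 9 semitones, 2 wider than the perfect fifth (7), so doubly augmented.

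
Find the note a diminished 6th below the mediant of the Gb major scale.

D#

The mediant of Gb major is Bb.
A diminished sixth (7 semitones) below Bb lands on the letter D, giving D#.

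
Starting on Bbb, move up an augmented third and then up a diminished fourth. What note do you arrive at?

An augmented third up from Bbb is D (letter D, 5 semitones up).
A diminished fourth up from D is Gb (letter G, 4 semitones up).

Gb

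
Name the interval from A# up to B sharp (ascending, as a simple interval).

major second

Counting letters A–B gives a second.
A#→B# = 2 semitones, exactly the major second.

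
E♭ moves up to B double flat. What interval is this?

diminished fifth

Counting letters E–F–G–A–B gives a fifth.
Eb→Bbb = 6 semitones, 1 narrower than the perfect fifth (7), so diminished.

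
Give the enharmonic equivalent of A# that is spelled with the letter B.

Plain B sits 1 semitone above A#, so on the letter B the same pitch needs a flat: Bb.

Bb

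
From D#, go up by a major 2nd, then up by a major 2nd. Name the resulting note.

F##

A major second up from D# is E# (letter E, 2 semitones up).
A major second up from E# is F## (letter F, 2 semitones up).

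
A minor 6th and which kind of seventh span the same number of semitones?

doubly diminished

A minor sixth spans 8 semitones.
A seventh spanning 8 semitones is doubly diminished (the major seventh is 11).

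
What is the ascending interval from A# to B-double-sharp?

augmented second

Counting letters A–B gives a second.
A#→B## = 3 semitones, 1 wider than the major second (2), so augmented.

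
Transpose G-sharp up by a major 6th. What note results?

E#

G up a major sixth is E, so the target letter is E.
From G#, a major sixth is 9 semitones up: E#.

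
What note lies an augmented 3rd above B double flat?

D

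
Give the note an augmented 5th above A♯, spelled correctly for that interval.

E##

A up a perfect fifth is E, so the target letter is E.
From A#, an augmented fifth is 8 semitones up: E##.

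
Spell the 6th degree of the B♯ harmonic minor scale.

Degree 6 takes the letter 5 steps above B, which is G.
In harmonic minor, degree 6 sits 8 semitones above the tonic. B# + 8 semitones is pitch class 8, spelled on G as G#.

G#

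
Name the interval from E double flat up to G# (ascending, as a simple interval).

The letter names run E→G, a span of 2 letter steps, so the interval is some kind of third.
Ebb to G# is 6 semitones. A major third is 4, so 6 makes it doubly augmented.

doubly augmented third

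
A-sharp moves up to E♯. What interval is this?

The letter names run A→E, a span of 4 letter steps, so the interval is some kind of fifth.
A# to E# is 7 semitones. A perfect fifth is 7, so 7 makes it perfect.

perfect fifth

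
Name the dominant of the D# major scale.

Degree 5 takes the letter 4 steps above D, which is A.
In major, degree 5 sits 7 semitones above the tonic. D# + 7 semitones is pitch class 10, spelled on A as A#.

A#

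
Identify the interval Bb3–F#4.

augmented fifth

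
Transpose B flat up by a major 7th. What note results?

B up a major seventh is A#, so the target letter is A.
From Bb, a major seventh is 11 semitones up: A.

A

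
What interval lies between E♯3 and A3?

Counting letters E–F–G–A gives a fourth.
E#→A = 4 semitones, 1 narrower than the perfect fourth (5), so diminished.

diminished fourth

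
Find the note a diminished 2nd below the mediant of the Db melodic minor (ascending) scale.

E

The mediant of Db melodic minor (ascending) is Fb.
A diminished second (0 semitones) below Fb lands on the letter E, giving E.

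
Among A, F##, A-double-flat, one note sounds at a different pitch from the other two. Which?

In 12-tone equal temperament, enharmonic equivalents share a pitch class. A is pitch class 9; F## is pitch class 7; Abb is pitch class 7.
F## and Abb share pitch class 7, while A is pitch class 9.

A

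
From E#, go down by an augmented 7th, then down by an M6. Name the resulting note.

Ab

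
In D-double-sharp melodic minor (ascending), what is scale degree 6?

B##

Degree 6 takes the letter 5 steps above D, which is B.
In melodic minor (ascending), degree 6 sits 9 semitones above the tonic. D## + 9 semitones is pitch class 1, spelled on B as B##.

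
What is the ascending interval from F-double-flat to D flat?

augmented sixth

Counting letters F–G–A–B–C–D gives a sixth.
Fbb→Db = 10 semitones, 1 wider than the major sixth (9), so augmented.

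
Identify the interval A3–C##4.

augmented third

Counting letters A–B–C gives a third.
A→C## = 5 semitones, 1 wider than the major third (4), so augmented.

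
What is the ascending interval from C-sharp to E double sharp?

Counting letters C–D–E gives a third.
C#→E## = 5 semitones, 1 wider than the major third (4), so augmented.

augmented third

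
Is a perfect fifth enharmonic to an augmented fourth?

No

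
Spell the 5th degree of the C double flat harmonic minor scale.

Gbb

Degree 5 takes the letter 4 steps above C, which is G.
In harmonic minor, degree 5 sits 7 semitones above the tonic. Cbb + 7 semitones is pitch class 5, spelled on G as Gbb.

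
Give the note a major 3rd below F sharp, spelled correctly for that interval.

A third below F lands on the letter D.
A major third spans 4 semitones, so F# moves to pitch class 2. On the letter D that is D.

D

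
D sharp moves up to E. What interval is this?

minor second

The letter names run D→E, a span of 1 letter step, so the interval is some kind of second.
D# to E is 1 semitone. A major second is 2, so 1 makes it minor.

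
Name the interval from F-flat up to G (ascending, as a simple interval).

The letter names run F→G, a span of 1 letter step, so the interval is some kind of second.
Fb to G is 3 semitones. A major second is 2, so 3 makes it augmented.

augmented second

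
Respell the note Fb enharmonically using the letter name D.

D##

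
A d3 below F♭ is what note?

A third below F lands on the letter D.
A diminished third spans 2 semitones, so Fb moves to pitch class 2. On the letter D that is D.

D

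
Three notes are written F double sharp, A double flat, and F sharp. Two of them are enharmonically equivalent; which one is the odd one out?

F#

In 12-tone equal temperament, enharmonic equivalents share a pitch class. F## is pitch class 7; Abb is pitch class 7; F# is pitch class 6.
F## and Abb share pitch class 7, while F# is pitch class 6.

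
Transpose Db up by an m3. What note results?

A third above D lands on the letter F.
A minor third spans 3 semitones, so Db moves to pitch class 4. On the letter F that is Fb.

Fb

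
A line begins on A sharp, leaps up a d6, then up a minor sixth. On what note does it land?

Db

A diminished sixth up from A# is F (letter F, 7 semitones up).
A minor sixth up from F is Db (letter D, 8 semitones up).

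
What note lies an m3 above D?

F

D up a major third is F#, so the target letter is F.
From D, a minor third is 3 semitones up: F.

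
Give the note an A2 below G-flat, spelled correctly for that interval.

G down a major second is F, so the target letter is F.
From Gb, an augmented second is 3 semitones down: Fbb.

Fbb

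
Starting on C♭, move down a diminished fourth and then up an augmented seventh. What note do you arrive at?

A diminished fourth down from Cb is G (letter G, 4 semitones down).
An augmented seventh up from G is F## (letter F, 12 semitones up).

F##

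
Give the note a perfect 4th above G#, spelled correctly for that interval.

G up a perfect fourth is C, so the target letter is C.
From G#, a perfect fourth is 5 semitones up: C#.

C#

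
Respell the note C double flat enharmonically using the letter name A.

Cbb is pitch class 10. The letter A alone is pitch class 9.
To reach pitch class 10 from A requires an offset of +1 semitone, i.e. sharp: A#.

A#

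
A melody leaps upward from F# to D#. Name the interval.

major sixth

The letter names run F→D, a span of 5 letter steps, so the interval is some kind of sixth.
F# to D# is 9 semitones. A major sixth is 9, so 9 makes it major.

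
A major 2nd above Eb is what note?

F

E up a major second is F#, so the target letter is F.
From Eb, a major second is 2 semitones up: F.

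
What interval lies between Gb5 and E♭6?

major sixth

The letter names run G→E, a span of 5 letter steps, so the interval is some kind of sixth.
Gb to Eb is 9 semitones. A major sixth is 9, so 9 makes it major.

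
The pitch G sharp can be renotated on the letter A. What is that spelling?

Ab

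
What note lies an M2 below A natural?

G

A second below A lands on the letter G.
A major second spans 2 semitones, so A moves to pitch class 7. On the letter G that is G.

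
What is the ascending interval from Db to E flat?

Counting letters D–E gives a second.
Db→Eb = 2 semitones, exactly the major second.

major second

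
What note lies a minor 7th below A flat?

Bb

A down a major seventh is Bb, so the target letter is B.
From Ab, a minor seventh is 10 semitones down: Bb.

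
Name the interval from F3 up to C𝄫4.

doubly diminished fifth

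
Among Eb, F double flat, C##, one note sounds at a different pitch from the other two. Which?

C##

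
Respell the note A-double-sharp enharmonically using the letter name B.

B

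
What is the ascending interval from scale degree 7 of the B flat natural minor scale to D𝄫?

diminished fourth

Scale degree 7 of Bb natural minor is Ab.
Ab up to Dbb: letters A→D make it a fourth; 4 semitones makes it diminished.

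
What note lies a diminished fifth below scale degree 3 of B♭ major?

Scale degree 3 of Bb major is D.
A diminished fifth (6 semitones) below D lands on the letter G, giving G#.

G#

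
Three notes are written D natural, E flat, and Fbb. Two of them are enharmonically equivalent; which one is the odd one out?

In 12-tone equal temperament, enharmonic equivalents share a pitch class. D is pitch class 2; Eb is pitch class 3; Fbb is pitch class 3.
Eb and Fbb share pitch class 3, while D is pitch class 2.

D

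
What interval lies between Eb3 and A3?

The letter names run E→A, a span of 3 letter steps, so the interval is some kind of fourth.
Eb to A is 6 semitones. A perfect fourth is 5, so 6 makes it augmented.

augmented fourth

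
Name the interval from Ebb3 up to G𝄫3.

minor third

The letter names run E→G, a span of 2 letter steps, so the interval is some kind of third.
Ebb to Gbb is 3 semitones. A major third is 4, so 3 makes it minor.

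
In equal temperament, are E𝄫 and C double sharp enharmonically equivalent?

Ebb = pitch class 2 and C## = pitch class 2 — the same pitch class, so they are enharmonic equivalents.

Yes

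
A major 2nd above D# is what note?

E#

A second above D lands on the letter E.
A major second spans 2 semitones, so D# moves to pitch class 5. On the letter E that is E#.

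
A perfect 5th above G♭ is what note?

A fifth above G lands on the letter D.
A perfect fifth spans 7 semitones, so Gb moves to pitch class 1. On the letter D that is Db.

Db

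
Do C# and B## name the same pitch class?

C# is pitch class 1; B## is pitch class 1.
All spellings map to pitch class 1, so they are enharmonically equivalent.

Yes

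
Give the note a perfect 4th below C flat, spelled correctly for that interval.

Gb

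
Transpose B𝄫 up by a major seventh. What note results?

B up a major seventh is A#, so the target letter is A.
From Bbb, a major seventh is 11 semitones up: Ab.

Ab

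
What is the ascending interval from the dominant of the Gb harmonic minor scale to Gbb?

diminished fourth

The dominant of Gb harmonic minor is Db.
Db up to Gbb: letters D→G make it a fourth; 4 semitones makes it diminished.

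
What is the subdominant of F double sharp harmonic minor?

The F## harmonic minor scale runs F## G## A# B# C## D# E##.
Degree 4 is B#.

B#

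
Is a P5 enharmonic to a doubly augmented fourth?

Yes

A perfect fifth spans 7 semitones; a doubly augmented fourth spans 7.
They are enharmonically equivalent.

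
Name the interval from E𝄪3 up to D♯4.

diminished seventh

The letter names run E→D, a span of 6 letter steps, so the interval is some kind of seventh.
E## to D# is 9 semitones. A major seventh is 11, so 9 makes it diminished.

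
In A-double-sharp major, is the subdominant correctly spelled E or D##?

D##

Each scale degree takes a distinct letter name. Degree 4 of a scale on A must use the letter D.
D## and E are enharmonically the same pitch, but only D## uses the letter D, so it is the correct spelling here.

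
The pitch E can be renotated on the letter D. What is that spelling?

E is pitch class 4. The letter D alone is pitch class 2.
To reach pitch class 4 from D requires an offset of +2 semitones, i.e. double sharp: D##.

D##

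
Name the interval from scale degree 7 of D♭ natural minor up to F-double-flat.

diminished fourth

Scale degree 7 of Db natural minor is Cb.
Cb up to Fbb: letters C→F make it a fourth; 4 semitones makes it diminished.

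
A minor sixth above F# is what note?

D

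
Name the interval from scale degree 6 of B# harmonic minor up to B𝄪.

augmented third

Scale degree 6 of B# harmonic minor is G#.
G# up to B##: letters G→B make it a third; 5 semitones makes it augmented.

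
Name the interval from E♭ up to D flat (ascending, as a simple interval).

minor seventh

The letter names run E→D, a span of 6 letter steps, so the interval is some kind of seventh.
Eb to Db is 10 semitones. A major seventh is 11, so 10 makes it minor.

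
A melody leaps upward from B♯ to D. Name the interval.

Counting letters B–C–D gives a third.
B#→D = 2 semitones, 2 narrower than the major third (4), so diminished.

diminished third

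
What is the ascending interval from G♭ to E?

Counting letters G–A–B–C–D–E gives a sixth.
Gb→E = 10 semitones, 1 wider than the major sixth (9), so augmented.

augmented sixth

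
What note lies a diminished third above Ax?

C#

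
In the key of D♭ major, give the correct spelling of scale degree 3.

F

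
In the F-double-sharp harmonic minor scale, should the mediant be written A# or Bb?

A#

Each scale degree takes a distinct letter name. Degree 3 of a scale on F must use the letter A.
A# and Bb are enharmonically the same pitch, but only A# uses the letter A, so it is the correct spelling here.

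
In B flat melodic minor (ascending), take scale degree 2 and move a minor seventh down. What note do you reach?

Scale degree 2 of Bb melodic minor (ascending) is C.
A minor seventh (10 semitones) below C lands on the letter D, giving D.

D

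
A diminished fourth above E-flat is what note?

E up a perfect fourth is A, so the target letter is A.
From Eb, a diminished fourth is 4 semitones up: Abb.

Abb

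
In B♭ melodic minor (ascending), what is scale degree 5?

The Bb melodic minor (ascending) scale runs Bb C Db Eb F G A.
Degree 5 is F.

F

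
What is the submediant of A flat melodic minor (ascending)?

F

The Ab melodic minor (ascending) scale runs Ab Bb Cb Db Eb F G.
Degree 6 is F.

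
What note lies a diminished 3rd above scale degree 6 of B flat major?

Bbb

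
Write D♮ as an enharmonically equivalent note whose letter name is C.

D is pitch class 2. The letter C alone is pitch class 0.
To reach pitch class 2 from C requires an offset of +2 semitones, i.e. double sharp: C##.

C##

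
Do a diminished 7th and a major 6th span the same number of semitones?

Yes

A diminished seventh spans 9 semitones; a major sixth spans 9.
They are enharmonically equivalent.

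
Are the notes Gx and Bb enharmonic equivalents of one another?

G## is pitch class 9; Bb is pitch class 10.
The pitch classes differ (9 vs. 10), so they are not enharmonic equivalents.

No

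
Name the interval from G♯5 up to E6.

minor sixth

Counting letters G–A–B–C–D–E gives a sixth.
G#→E = 8 semitones, 1 narrower than the major sixth (9), so minor.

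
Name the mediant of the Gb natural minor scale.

The Gb natural minor scale runs Gb Ab Bbb Cb Db Ebb Fb.
Degree 3 is Bbb.

Bbb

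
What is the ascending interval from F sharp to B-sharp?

Counting letters F–G–A–B gives a fourth.
F#→B# = 6 semitones, 1 wider than the perfect fourth (5), so augmented.

augmented fourth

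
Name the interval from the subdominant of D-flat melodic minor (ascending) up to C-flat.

The subdominant of Db melodic minor (ascending) is Gb.
Gb up to Cb: letters G→C make it a fourth; 5 semitones makes it perfect.

perfect fourth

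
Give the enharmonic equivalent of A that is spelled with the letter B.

Bbb

A is pitch class 9. The letter B alone is pitch class 11.
To reach pitch class 9 from B requires an offset of -2 semitones, i.e. double flat: Bbb.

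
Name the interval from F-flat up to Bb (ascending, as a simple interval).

augmented fourth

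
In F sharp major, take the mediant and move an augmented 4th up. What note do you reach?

The mediant of F# major is A#.
An augmented fourth (6 semitones) above A# lands on the letter D, giving D##.

D##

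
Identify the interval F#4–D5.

minor sixth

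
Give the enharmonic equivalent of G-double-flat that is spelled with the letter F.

F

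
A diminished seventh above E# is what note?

E up a major seventh is D#, so the target letter is D.
From E#, a diminished seventh is 9 semitones up: D.

D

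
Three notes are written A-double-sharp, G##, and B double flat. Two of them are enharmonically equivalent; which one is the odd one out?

A##

In 12-tone equal temperament, enharmonic equivalents share a pitch class. A## is pitch class 11; G## is pitch class 9; Bbb is pitch class 9.
G## and Bbb share pitch class 9, while A## is pitch class 11.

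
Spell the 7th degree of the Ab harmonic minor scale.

G

The Ab harmonic minor scale runs Ab Bb Cb Db Eb Fb G.
Degree 7 is G.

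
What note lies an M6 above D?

B

A sixth above D lands on the letter B.
A major sixth spans 9 semitones, so D moves to pitch class 11. On the letter B that is B.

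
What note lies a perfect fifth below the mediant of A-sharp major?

F##

The mediant of A# major is C##.
A perfect fifth (7 semitones) below C## lands on the letter F, giving F##.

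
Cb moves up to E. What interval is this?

Counting letters C–D–E gives a third.
Cb→E = 5 semitones, 1 wider than the major third (4), so augmented.

augmented third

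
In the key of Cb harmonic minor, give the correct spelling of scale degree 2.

Degree 2 takes the letter 1 step above C, which is D.
In harmonic minor, degree 2 sits 2 semitones above the tonic. Cb + 2 semitones is pitch class 1, spelled on D as Db.

Db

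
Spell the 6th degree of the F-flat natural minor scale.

Dbb

Degree 6 takes the letter 5 steps above F, which is D.
In natural minor, degree 6 sits 8 semitones above the tonic. Fb + 8 semitones is pitch class 0, spelled on D as Dbb.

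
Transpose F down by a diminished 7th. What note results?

F down a major seventh is Gb, so the target letter is G.
From F, a diminished seventh is 9 semitones down: G#.

G#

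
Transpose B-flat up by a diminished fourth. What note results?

A fourth above B lands on the letter E.
A diminished fourth spans 4 semitones, so Bb moves to pitch class 2. On the letter E that is Ebb.

Ebb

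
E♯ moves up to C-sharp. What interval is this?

minor sixth

Counting letters E–F–G–A–B–C gives a sixth.
E#→C# = 8 semitones, 1 narrower than the major sixth (9), so minor.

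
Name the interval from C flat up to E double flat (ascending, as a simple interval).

minor third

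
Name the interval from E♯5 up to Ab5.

Counting letters E–F–G–A gives a fourth.
E#→Ab = 3 semitones, 2 narrower than the perfect fourth (5), so doubly diminished.

doubly diminished fourth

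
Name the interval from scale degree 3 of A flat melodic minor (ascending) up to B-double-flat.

minor seventh

Scale degree 3 of Ab melodic minor (ascending) is Cb.
Cb up to Bbb: letters C→B make it a seventh; 10 semitones makes it minor.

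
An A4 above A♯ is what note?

A fourth above A lands on the letter D.
An augmented fourth spans 6 semitones, so A# moves to pitch class 4. On the letter D that is D##.

D##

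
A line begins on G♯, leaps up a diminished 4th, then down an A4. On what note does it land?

A diminished fourth up from G# is C (letter C, 4 semitones up).
An augmented fourth down from C is Gb (letter G, 6 semitones down).

Gb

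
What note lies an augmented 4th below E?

A fourth below E lands on the letter B.
An augmented fourth spans 6 semitones, so E moves to pitch class 10. On the letter B that is Bb.

Bb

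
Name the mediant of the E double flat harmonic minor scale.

The Ebb harmonic minor scale runs Ebb Fb Gbb Abb Bbb Cbb Db.
Degree 3 is Gbb.

Gbb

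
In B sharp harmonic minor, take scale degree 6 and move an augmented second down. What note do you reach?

F

Scale degree 6 of B# harmonic minor is G#.
An augmented second (3 semitones) below G# lands on the letter F, giving F.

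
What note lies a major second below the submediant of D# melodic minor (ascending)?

The submediant of D# melodic minor (ascending) is B#.
A major second (2 semitones) below B# lands on the letter A, giving A#.

A#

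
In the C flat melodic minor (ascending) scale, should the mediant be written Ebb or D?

Ebb

Each scale degree takes a distinct letter name. Degree 3 of a scale on C must use the letter E.
Ebb and D are enharmonically the same pitch, but only Ebb uses the letter E, so it is the correct spelling here.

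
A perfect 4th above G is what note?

G up a perfect fourth is C, so the target letter is C.
From G, a perfect fourth is 5 semitones up: C.

C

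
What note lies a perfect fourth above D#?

A fourth above D lands on the letter G.
A perfect fourth spans 5 semitones, so D# moves to pitch class 8. On the letter G that is G#.

G#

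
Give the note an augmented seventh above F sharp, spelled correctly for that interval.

A seventh above F lands on the letter E.
An augmented seventh spans 12 semitones, so F# moves to pitch class 6. On the letter E that is E##.

E##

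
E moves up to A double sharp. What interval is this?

doubly augmented fourth

Counting letters E–F–G–A gives a fourth.
E→A## = 7 semitones, 2 wider than the perfect fourth (5), so doubly augmented.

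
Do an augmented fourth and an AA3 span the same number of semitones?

Yes

An augmented fourth spans 6 semitones; a doubly augmented third spans 6.
They are enharmonically equivalent.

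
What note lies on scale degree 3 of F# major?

A#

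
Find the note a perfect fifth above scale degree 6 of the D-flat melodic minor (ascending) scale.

F

Scale degree 6 of Db melodic minor (ascending) is Bb.
A perfect fifth (7 semitones) above Bb lands on the letter F, giving F.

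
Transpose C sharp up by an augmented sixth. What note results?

A##

A sixth above C lands on the letter A.
An augmented sixth spans 10 semitones, so C# moves to pitch class 11. On the letter A that is A##.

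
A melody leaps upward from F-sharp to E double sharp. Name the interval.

augmented seventh

Counting letters F–G–A–B–C–D–E gives a seventh.
F#→E## = 12 semitones, 1 wider than the major seventh (11), so augmented.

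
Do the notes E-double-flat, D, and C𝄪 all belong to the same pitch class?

Yes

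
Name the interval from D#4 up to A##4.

The letter names run D→A, a span of 4 letter steps, so the interval is some kind of fifth.
D# to A## is 8 semitones. A perfect fifth is 7, so 8 makes it augmented.

augmented fifth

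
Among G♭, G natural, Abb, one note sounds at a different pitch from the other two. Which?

Gb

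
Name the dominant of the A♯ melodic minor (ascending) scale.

E#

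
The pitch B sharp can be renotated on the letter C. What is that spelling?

B# is pitch class 0. The letter C alone is pitch class 0.
Pitch class 0 on C needs no accidental: C.

C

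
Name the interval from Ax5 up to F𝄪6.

Counting letters A–B–C–D–E–F gives a sixth.
A##→F## = 8 semitones, 1 narrower than the major sixth (9), so minor.

minor sixth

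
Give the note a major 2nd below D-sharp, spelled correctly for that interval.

C#

D down a major second is C, so the target letter is C.
From D#, a major second is 2 semitones down: C#.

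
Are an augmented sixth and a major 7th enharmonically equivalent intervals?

No

An augmented sixth spans 10 semitones; a major seventh spans 11.
The spans differ, so they are not enharmonic equivalents.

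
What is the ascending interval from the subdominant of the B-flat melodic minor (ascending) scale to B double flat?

diminished fifth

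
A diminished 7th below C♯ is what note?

D##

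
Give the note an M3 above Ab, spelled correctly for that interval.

A third above A lands on the letter C.
A major third spans 4 semitones, so Ab moves to pitch class 0. On the letter C that is C.

C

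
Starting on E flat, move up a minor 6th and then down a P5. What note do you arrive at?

A minor sixth up from Eb is Cb (letter C, 8 semitones up).
A perfect fifth down from Cb is Fb (letter F, 7 semitones down).

Fb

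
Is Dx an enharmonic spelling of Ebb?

No

D## is pitch class 4; Ebb is pitch class 2.
The pitch classes differ (4 vs. 2), so they are not enharmonic equivalents.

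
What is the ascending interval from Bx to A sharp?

Counting letters B–C–D–E–F–G–A gives a seventh.
B##→A# = 9 semitones, 2 narrower than the major seventh (11), so diminished.

diminished seventh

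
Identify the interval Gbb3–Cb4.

The letter names run G→C, a span of 3 letter steps, so the interval is some kind of fourth.
Gbb to Cb is 6 semitones. A perfect fourth is 5, so 6 makes it augmented.

augmented fourth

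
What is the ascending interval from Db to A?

augmented fifth

The letter names run D→A, a span of 4 letter steps, so the interval is some kind of fifth.
Db to A is 8 semitones. A perfect fifth is 7, so 8 makes it augmented.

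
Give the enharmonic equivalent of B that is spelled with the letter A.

B is pitch class 11. The letter A alone is pitch class 9.
To reach pitch class 11 from A requires an offset of +2 semitones, i.e. double sharp: A##.

A##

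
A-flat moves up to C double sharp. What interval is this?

doubly augmented third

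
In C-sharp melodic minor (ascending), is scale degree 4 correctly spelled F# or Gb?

F#

Each scale degree takes a distinct letter name. Degree 4 of a scale on C must use the letter F.
F# and Gb are enharmonically the same pitch, but only F# uses the letter F, so it is the correct spelling here.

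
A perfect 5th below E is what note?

A

A fifth below E lands on the letter A.
A perfect fifth spans 7 semitones, so E moves to pitch class 9. On the letter A that is A.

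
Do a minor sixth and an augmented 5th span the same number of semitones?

Yes

A minor sixth spans 8 semitones; an augmented fifth spans 8.
They are enharmonically equivalent.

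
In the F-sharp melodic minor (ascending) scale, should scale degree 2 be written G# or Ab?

Each scale degree takes a distinct letter name. Degree 2 of a scale on F must use the letter G.
G# and Ab are enharmonically the same pitch, but only G# uses the letter G, so it is the correct spelling here.

G#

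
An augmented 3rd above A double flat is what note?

A third above A lands on the letter C.
An augmented third spans 5 semitones, so Abb moves to pitch class 0. On the letter C that is C.

C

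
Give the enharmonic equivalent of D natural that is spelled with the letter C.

Plain C sits 2 semitones below D, so on the letter C the same pitch needs a double sharp: C##.

C##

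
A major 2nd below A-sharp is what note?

A down a major second is G, so the target letter is G.
From A#, a major second is 2 semitones down: G#.

G#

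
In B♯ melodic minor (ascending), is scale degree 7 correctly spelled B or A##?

A##

Each scale degree takes a distinct letter name. Degree 7 of a scale on B must use the letter A.
A## and B are enharmonically the same pitch, but only A## uses the letter A, so it is the correct spelling here.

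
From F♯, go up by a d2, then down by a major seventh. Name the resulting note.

A diminished second up from F# is Gb (letter G, 0 semitones up).
A major seventh down from Gb is Abb (letter A, 11 semitones down).

Abb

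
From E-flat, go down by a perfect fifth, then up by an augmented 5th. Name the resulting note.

E

A perfect fifth down from Eb is Ab (letter A, 7 semitones down).
An augmented fifth up from Ab is E (letter E, 8 semitones up).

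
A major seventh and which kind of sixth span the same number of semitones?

A major seventh spans 11 semitones.
A sixth spanning 11 semitones is doubly augmented (the major sixth is 9).

doubly augmented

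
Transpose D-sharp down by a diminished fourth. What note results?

A##

D down a perfect fourth is A, so the target letter is A.
From D#, a diminished fourth is 4 semitones down: A##.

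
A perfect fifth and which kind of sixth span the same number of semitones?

diminished

A perfect fifth spans 7 semitones.
A sixth spanning 7 semitones is diminished (the major sixth is 9).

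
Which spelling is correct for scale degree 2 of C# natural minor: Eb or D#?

Each scale degree takes a distinct letter name. Degree 2 of a scale on C must use the letter D.
D# and Eb are enharmonically the same pitch, but only D# uses the letter D, so it is the correct spelling here.

D#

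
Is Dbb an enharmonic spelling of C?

Dbb is pitch class 0; C is pitch class 0.
All spellings map to pitch class 0, so they are enharmonically equivalent.

Yes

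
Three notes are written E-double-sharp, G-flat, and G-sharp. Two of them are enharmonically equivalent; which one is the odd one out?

G#

In 12-tone equal temperament, enharmonic equivalents share a pitch class. E## is pitch class 6; Gb is pitch class 6; G# is pitch class 8.
E## and Gb share pitch class 6, while G# is pitch class 8.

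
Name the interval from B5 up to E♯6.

Counting letters B–C–D–E gives a fourth.
B→E# = 6 semitones, 1 wider than the perfect fourth (5), so augmented.

augmented fourth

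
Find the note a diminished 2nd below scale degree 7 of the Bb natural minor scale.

Scale degree 7 of Bb natural minor is Ab.
A diminished second (0 semitones) below Ab lands on the letter G, giving G#.

G#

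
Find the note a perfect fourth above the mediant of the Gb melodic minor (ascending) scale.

The mediant of Gb melodic minor (ascending) is Bbb.
A perfect fourth (5 semitones) above Bbb lands on the letter E, giving Ebb.

Ebb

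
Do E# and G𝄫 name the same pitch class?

Yes

E# is pitch class 5; Gbb is pitch class 5.
All spellings map to pitch class 5, so they are enharmonically equivalent.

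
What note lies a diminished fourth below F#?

C##

F down a perfect fourth is C, so the target letter is C.
From F#, a diminished fourth is 4 semitones down: C##.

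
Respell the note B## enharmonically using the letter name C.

C#

Plain C sits 1 semitone below B##, so on the letter C the same pitch needs a sharp: C#.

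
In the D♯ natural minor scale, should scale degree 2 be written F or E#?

E#

Each scale degree takes a distinct letter name. Degree 2 of a scale on D must use the letter E.
E# and F are enharmonically the same pitch, but only E# uses the letter E, so it is the correct spelling here.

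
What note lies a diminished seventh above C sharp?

A seventh above C lands on the letter B.
A diminished seventh spans 9 semitones, so C# moves to pitch class 10. On the letter B that is Bb.

Bb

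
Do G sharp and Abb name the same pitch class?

No

Two spellings are enharmonically equivalent only if they share a pitch class.
Here G# → 8, Abb → 7; 7 ≠ 8, so they are not.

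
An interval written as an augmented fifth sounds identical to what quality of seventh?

An augmented fifth spans 8 semitones.
A seventh spanning 8 semitones is doubly diminished (the major seventh is 11).

doubly diminished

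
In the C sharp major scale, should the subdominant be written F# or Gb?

Each scale degree takes a distinct letter name. Degree 4 of a scale on C must use the letter F.
F# and Gb are enharmonically the same pitch, but only F# uses the letter F, so it is the correct spelling here.

F#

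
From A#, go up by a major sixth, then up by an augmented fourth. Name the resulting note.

A major sixth up from A# is F## (letter F, 9 semitones up).
An augmented fourth up from F## is B## (letter B, 6 semitones up).

B##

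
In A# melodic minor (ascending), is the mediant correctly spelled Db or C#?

C#

Each scale degree takes a distinct letter name. Degree 3 of a scale on A must use the letter C.
C# and Db are enharmonically the same pitch, but only C# uses the letter C, so it is the correct spelling here.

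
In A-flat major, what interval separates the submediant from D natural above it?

major sixth

The submediant of Ab major is F.
F up to D: letters F→D make it a sixth; 9 semitones makes it major.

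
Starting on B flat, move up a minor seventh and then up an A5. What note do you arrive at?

A minor seventh up from Bb is Ab (letter A, 10 semitones up).
An augmented fifth up from Ab is E (letter E, 8 semitones up).

E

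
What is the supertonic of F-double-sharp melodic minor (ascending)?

G##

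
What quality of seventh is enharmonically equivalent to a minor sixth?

doubly diminished

A minor sixth spans 8 semitones.
A seventh spanning 8 semitones is doubly diminished (the major seventh is 11).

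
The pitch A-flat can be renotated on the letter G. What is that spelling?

G#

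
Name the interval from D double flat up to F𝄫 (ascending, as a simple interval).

The letter names run D→F, a span of 2 letter steps, so the interval is some kind of third.
Dbb to Fbb is 3 semitones. A major third is 4, so 3 makes it minor.

minor third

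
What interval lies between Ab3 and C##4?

doubly augmented third

Counting letters A–B–C gives a third.
Ab→C## = 6 semitones, 2 wider than the major third (4), so doubly augmented.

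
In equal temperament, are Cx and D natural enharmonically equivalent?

C## is pitch class 2; D is pitch class 2.
All spellings map to pitch class 2, so they are enharmonically equivalent.

Yes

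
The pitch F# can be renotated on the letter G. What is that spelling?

Gb

Plain G sits 1 semitone above F#, so on the letter G the same pitch needs a flat: Gb.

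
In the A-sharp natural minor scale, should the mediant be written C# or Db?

C#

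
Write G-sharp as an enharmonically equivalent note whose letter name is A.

G# is pitch class 8. The letter A alone is pitch class 9.
To reach pitch class 8 from A requires an offset of -1 semitone, i.e. flat: Ab.

Ab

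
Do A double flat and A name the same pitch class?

No

Abb is pitch class 7; A is pitch class 9.
The pitch classes differ (7 vs. 9), so they are not enharmonic equivalents.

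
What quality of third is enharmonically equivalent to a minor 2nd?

A minor second spans 1 semitone.
A third spanning 1 semitone is doubly diminished (the major third is 4).

doubly diminished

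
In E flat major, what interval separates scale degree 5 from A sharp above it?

augmented seventh

Scale degree 5 of Eb major is Bb.
Bb up to A#: letters B→A make it a seventh; 12 semitones makes it augmented.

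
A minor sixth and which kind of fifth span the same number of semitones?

augmented

A minor sixth spans 8 semitones.
A fifth spanning 8 semitones is augmented (the perfect fifth is 7).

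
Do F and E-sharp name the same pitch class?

Yes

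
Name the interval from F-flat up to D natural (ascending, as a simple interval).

augmented sixth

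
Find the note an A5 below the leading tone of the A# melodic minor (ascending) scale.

C#

The leading tone of A# melodic minor (ascending) is G##.
An augmented fifth (8 semitones) below G## lands on the letter C, giving C#.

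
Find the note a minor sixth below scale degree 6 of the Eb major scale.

Scale degree 6 of Eb major is C.
A minor sixth (8 semitones) below C lands on the letter E, giving E.

E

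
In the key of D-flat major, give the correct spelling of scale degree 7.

C

The Db major scale runs Db Eb F Gb Ab Bb C.
Degree 7 is C.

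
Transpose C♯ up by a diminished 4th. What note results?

F

A fourth above C lands on the letter F.
A diminished fourth spans 4 semitones, so C# moves to pitch class 5. On the letter F that is F.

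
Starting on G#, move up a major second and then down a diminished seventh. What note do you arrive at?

A major second up from G# is A# (letter A, 2 semitones up).
A diminished seventh down from A# is B## (letter B, 9 semitones down).

B##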